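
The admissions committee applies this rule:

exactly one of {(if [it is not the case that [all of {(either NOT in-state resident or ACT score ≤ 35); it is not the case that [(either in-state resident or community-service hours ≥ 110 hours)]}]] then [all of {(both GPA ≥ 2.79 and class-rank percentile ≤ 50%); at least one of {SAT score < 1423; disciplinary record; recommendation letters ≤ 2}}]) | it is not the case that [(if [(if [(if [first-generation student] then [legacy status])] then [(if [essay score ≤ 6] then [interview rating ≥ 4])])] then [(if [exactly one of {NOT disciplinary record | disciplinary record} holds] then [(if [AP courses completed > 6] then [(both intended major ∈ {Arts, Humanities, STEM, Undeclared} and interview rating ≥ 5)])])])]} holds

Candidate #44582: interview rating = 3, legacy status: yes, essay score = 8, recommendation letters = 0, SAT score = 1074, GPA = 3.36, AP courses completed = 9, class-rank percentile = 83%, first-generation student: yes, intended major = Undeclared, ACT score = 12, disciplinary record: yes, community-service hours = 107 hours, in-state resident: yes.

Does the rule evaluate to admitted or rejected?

Atomic conditions:
  NOT in-state resident: yes → false
  ACT score ≤ 35: 12 ≤ 35 is true
  in-state resident: yes → true
  community-service hours ≥ 110 hours: 107 ≥ 110 is false
  GPA ≥ 2.79: 3.36 ≥ 2.79 is true
  class-rank percentile ≤ 50%: 83 ≤ 50 is false
  SAT score < 1423: 1074 < 1423 is true
  disciplinary record: yes → true
  recommendation letters ≤ 2: 0 ≤ 2 is true
  first-generation student: yes → true
  legacy status: yes → true
  essay score ≤ 6: 8 ≤ 6 is false
  interview rating ≥ 4: 3 ≥ 4 is false
  NOT disciplinary record: yes → false
  AP courses completed > 6: 9 > 6 is true
  intended major ∈ {Arts, Humanities, STEM, Undeclared}: Undeclared is in the set → true
  interview rating ≥ 5: 3 ≥ 5 is false
Combine:
[1.1.1.1] false OR true = true
[1.1.1.2.1] true OR false = true
[1.1.1.2] NOT true = false
[1.1.1] true AND false = false
[1.1] NOT false = true
[1.2.1] true AND false = false
[1.2.2] true OR true OR true = true
[1.2] false AND true = false
[1] true → false = false
[2.1.1.1] true → true = true
[2.1.1.2] false → false (antecedent false ⇒ implication holds) = true
[2.1.1] true → true = true
[2.1.2.1] exactly-one(false, true) = true
[2.1.2.2.2] true AND false = false
[2.1.2.2] true → false = false
[2.1.2] true → false = false
[2.1] true → false = false
[2] NOT false = true
[root] exactly-one(false, true) = true
Overall: true → admitted

Admitted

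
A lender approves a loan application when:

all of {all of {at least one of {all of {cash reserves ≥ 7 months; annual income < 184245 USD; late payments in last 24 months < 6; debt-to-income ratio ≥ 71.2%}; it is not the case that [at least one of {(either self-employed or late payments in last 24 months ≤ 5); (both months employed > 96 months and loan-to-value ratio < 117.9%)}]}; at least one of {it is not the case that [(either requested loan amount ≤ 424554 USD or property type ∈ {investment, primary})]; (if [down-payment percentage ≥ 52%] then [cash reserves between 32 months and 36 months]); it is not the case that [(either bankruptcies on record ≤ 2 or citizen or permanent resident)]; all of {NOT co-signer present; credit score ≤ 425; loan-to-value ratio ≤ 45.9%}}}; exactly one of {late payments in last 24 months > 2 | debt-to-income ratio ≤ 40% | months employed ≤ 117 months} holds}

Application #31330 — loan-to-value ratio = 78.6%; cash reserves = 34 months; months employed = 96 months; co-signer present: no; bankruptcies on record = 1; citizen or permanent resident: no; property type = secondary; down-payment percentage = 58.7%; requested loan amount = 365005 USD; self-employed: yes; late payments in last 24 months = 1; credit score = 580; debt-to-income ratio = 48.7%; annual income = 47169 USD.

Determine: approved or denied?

Denied

Atomic conditions:
  cash reserves ≥ 7 months: 34 ≥ 7 is true
  annual income < 184245 USD: 47169 < 184245 is true
  late payments in last 24 months < 6: 1 < 6 is true
  debt-to-income ratio ≥ 71.2%: 48.7 ≥ 71.2 is false
  self-employed: yes → true
  late payments in last 24 months ≤ 5: 1 ≤ 5 is true
  months employed > 96 months: 96 > 96 is false
  loan-to-value ratio < 117.9%: 78.6 < 117.9 is true
  requested loan amount ≤ 424554 USD: 365005 ≤ 424554 is true
  property type ∈ {investment, primary}: secondary is not in the set → false
  down-payment percentage ≥ 52%: 58.7 ≥ 52 is true
  cash reserves between 32 months and 36 months: 34 in [32, 36] is true
  bankruptcies on record ≤ 2: 1 ≤ 2 is true
  citizen or permanent resident: no → false
  NOT co-signer present: no → true
  credit score ≤ 425: 580 ≤ 425 is false
  loan-to-value ratio ≤ 45.9%: 78.6 ≤ 45.9 is false
  late payments in last 24 months > 2: 1 > 2 is false
  debt-to-income ratio ≤ 40%: 48.7 ≤ 40 is false
  months employed ≤ 117 months: 96 ≤ 117 is true
Combine:
[1.1.1] true AND true AND true AND false = false
[1.1.2.1.1] true OR true = true
[1.1.2.1.2] false AND true = false
[1.1.2.1] true OR false = true
[1.1.2] NOT true = false
[1.1] false OR false = false
[1.2.1.1] true OR false = true
[1.2.1] NOT true = false
[1.2.2] true → true = true
[1.2.3.1] true OR false = true
[1.2.3] NOT true = false
[1.2.4] true AND false AND false = false
[1.2] false OR true OR false OR false = true
[1] false AND true = false
[2] exactly-one(false, false, true) = true
[root] false AND true = false
Overall: false → denied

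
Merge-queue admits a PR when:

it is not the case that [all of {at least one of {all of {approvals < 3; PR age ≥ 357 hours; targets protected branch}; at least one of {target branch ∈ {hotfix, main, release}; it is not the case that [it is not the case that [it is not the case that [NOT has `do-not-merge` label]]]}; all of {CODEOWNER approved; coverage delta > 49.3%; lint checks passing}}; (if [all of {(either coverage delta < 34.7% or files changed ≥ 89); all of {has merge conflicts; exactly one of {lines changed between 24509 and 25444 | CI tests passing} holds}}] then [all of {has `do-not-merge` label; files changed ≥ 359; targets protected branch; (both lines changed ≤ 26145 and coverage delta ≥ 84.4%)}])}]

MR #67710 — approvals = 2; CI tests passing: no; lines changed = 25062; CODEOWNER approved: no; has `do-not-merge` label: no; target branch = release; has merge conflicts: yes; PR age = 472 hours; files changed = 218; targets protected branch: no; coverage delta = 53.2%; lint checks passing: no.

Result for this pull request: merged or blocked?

Atomic conditions:
  approvals < 3: 2 < 3 is true
  PR age ≥ 357 hours: 472 ≥ 357 is true
  targets protected branch: no → false
  target branch ∈ {hotfix, main, release}: release is in the set → true
  NOT has `do-not-merge` label: no → true
  CODEOWNER approved: no → false
  coverage delta > 49.3%: 53.2 > 49.3 is true
  lint checks passing: no → false
  coverage delta < 34.7%: 53.2 < 34.7 is false
  files changed ≥ 89: 218 ≥ 89 is true
  has merge conflicts: yes → true
  lines changed between 24509 and 25444: 25062 in [24509, 25444] is true
  CI tests passing: no → false
  has `do-not-merge` label: no → false
  files changed ≥ 359: 218 ≥ 359 is false
  lines changed ≤ 26145: 25062 ≤ 26145 is true
  coverage delta ≥ 84.4%: 53.2 ≥ 84.4 is false
Combine:
[1.1.1] true AND true AND false = false
[1.1.2.2.1.1] NOT true = false
[1.1.2.2.1] NOT false = true
[1.1.2.2] NOT true = false
[1.1.2] true OR false = true
[1.1.3] false AND true AND false = false
[1.1] false OR true OR false = true
[1.2.1.1] false OR true = true
[1.2.1.2.2] exactly-one(true, false) = true
[1.2.1.2] true AND true = true
[1.2.1] true AND true = true
[1.2.2.4] true AND false = false
[1.2.2] false AND false AND false AND false = false
[1.2] true → false = false
[1] true AND false = false
[root] NOT false = true
Overall: true → merged

Merged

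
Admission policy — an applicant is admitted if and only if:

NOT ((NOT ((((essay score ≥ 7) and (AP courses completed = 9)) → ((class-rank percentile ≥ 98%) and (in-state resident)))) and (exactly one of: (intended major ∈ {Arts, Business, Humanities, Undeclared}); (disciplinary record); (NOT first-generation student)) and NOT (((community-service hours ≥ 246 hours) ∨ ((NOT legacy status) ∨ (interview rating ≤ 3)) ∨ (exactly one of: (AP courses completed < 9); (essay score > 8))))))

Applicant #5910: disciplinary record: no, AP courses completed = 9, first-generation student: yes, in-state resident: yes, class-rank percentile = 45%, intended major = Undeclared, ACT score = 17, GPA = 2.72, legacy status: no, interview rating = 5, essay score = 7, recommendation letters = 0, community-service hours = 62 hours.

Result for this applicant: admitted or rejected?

Admitted

Atomic conditions:
  essay score ≥ 7: 7 ≥ 7 is true
  AP courses completed = 9: 9 == 9 is true
  class-rank percentile ≥ 98%: 45 ≥ 98 is false
  in-state resident: yes → true
  intended major ∈ {Arts, Business, Humanities, Undeclared}: Undeclared is in the set → true
  disciplinary record: no → false
  NOT first-generation student: yes → false
  community-service hours ≥ 246 hours: 62 ≥ 246 is false
  NOT legacy status: no → true
  interview rating ≤ 3: 5 ≤ 3 is false
  AP courses completed < 9: 9 < 9 is false
  essay score > 8: 7 > 8 is false
Combine:
[1.1.1.1] true AND true = true
[1.1.1.2] false AND true = false
[1.1.1] true → false = false
[1.1] NOT false = true
[1.2] exactly-one(true, false, false) = true
[1.3.1.2] true OR false = true
[1.3.1.3] exactly-one(false, false) = false
[1.3.1] false OR true OR false = true
[1.3] NOT true = false
[1] true AND true AND false = false
[root] NOT false = true
Overall: true → admitted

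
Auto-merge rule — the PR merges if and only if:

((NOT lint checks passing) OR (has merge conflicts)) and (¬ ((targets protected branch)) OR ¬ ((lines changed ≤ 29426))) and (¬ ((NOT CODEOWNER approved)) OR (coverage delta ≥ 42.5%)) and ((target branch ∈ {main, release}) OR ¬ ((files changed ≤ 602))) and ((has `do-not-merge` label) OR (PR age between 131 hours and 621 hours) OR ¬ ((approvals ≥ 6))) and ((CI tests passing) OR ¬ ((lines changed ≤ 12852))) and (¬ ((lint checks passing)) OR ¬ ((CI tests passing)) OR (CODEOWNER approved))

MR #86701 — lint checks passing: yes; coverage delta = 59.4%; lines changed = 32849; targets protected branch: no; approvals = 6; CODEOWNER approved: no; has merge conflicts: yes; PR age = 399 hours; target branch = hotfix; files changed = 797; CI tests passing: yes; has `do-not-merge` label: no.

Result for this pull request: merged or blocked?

Atomic conditions:
  NOT lint checks passing: yes → false
  has merge conflicts: yes → true
  targets protected branch: no → false
  lines changed ≤ 29426: 32849 ≤ 29426 is false
  NOT CODEOWNER approved: no → true
  coverage delta ≥ 42.5%: 59.4 ≥ 42.5 is true
  target branch ∈ {main, release}: hotfix is not in the set → false
  files changed ≤ 602: 797 ≤ 602 is false
  has `do-not-merge` label: no → false
  PR age between 131 hours and 621 hours: 399 in [131, 621] is true
  approvals ≥ 6: 6 ≥ 6 is true
  CI tests passing: yes → true
  lines changed ≤ 12852: 32849 ≤ 12852 is false
  lint checks passing: yes → true
  CODEOWNER approved: no → false
Combine:
[1] false OR true = true
[2.1] NOT false = true
[2.2] NOT false = true
[2] true OR true = true
[3.1] NOT true = false
[3] false OR true = true
[4.2] NOT false = true
[4] false OR true = true
[5.3] NOT true = false
[5] false OR true OR false = true
[6.2] NOT false = true
[6] true OR true = true
[7.1] NOT true = false
[7.2] NOT true = false
[7] false OR false OR false = false
[root] true AND true AND true AND true AND true AND true AND false = false
Overall: false → blocked

Blocked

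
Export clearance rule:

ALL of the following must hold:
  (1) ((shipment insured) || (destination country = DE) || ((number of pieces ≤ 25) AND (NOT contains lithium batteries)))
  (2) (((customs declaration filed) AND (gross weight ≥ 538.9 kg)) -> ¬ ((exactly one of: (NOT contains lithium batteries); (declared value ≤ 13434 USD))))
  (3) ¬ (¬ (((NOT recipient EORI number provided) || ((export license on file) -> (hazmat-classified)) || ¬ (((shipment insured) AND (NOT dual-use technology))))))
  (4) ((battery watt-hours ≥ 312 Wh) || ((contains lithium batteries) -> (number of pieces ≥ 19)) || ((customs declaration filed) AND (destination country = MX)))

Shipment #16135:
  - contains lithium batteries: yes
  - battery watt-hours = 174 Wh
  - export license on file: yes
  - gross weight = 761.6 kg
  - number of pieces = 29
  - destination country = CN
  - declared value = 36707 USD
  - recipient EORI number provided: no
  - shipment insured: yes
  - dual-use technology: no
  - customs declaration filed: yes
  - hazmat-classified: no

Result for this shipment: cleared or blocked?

Cleared

Atomic conditions:
  shipment insured: yes → true
  destination country = DE: CN == DE is false
  number of pieces ≤ 25: 29 ≤ 25 is false
  NOT contains lithium batteries: yes → false
  customs declaration filed: yes → true
  gross weight ≥ 538.9 kg: 761.6 ≥ 538.9 is true
  declared value ≤ 13434 USD: 36707 ≤ 13434 is false
  NOT recipient EORI number provided: no → true
  export license on file: yes → true
  hazmat-classified: no → false
  NOT dual-use technology: no → true
  battery watt-hours ≥ 312 Wh: 174 ≥ 312 is false
  contains lithium batteries: yes → true
  number of pieces ≥ 19: 29 ≥ 19 is true
  destination country = MX: CN == MX is false
Combine:
[1.3] false AND false = false
[1] true OR false OR false = true
[2.1] true AND true = true
[2.2.1] exactly-one(false, false) = false
[2.2] NOT false = true
[2] true → true = true
[3.1.1.2] true → false = false
[3.1.1.3.1] true AND true = true
[3.1.1.3] NOT true = false
[3.1.1] true OR false OR false = true
[3.1] NOT true = false
[3] NOT false = true
[4.2] true → true = true
[4.3] true AND false = false
[4] false OR true OR false = true
[root] true AND true AND true AND true = true
Overall: true → cleared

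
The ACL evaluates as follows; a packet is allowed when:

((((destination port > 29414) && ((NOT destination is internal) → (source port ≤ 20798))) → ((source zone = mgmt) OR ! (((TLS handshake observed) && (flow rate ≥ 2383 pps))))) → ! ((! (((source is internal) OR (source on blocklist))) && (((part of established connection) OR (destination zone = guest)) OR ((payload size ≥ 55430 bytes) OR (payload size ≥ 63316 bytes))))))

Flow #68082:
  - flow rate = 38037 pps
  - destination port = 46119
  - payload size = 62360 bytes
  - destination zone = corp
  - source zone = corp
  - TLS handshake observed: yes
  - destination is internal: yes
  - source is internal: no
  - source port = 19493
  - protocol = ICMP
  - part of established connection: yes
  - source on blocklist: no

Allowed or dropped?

Allowed

Atomic conditions:
  destination port > 29414: 46119 > 29414 is true
  NOT destination is internal: yes → false
  source port ≤ 20798: 19493 ≤ 20798 is true
  source zone = mgmt: corp == mgmt is false
  TLS handshake observed: yes → true
  flow rate ≥ 2383 pps: 38037 ≥ 2383 is true
  source is internal: no → false
  source on blocklist: no → false
  part of established connection: yes → true
  destination zone = guest: corp == guest is false
  payload size ≥ 55430 bytes: 62360 ≥ 55430 is true
  payload size ≥ 63316 bytes: 62360 ≥ 63316 is false
Combine:
[1.1.2] false → true (antecedent false ⇒ implication holds) = true
[1.1] true AND true = true
[1.2.2.1] true AND true = true
[1.2.2] NOT true = false
[1.2] false OR false = false
[1] true → false = false
[2.1.1.1] false OR false = false
[2.1.1] NOT false = true
[2.1.2.1] true OR false = true
[2.1.2.2] true OR false = true
[2.1.2] true OR true = true
[2.1] true AND true = true
[2] NOT true = false
[root] false → false (antecedent false ⇒ implication holds) = true
Overall: true → allowed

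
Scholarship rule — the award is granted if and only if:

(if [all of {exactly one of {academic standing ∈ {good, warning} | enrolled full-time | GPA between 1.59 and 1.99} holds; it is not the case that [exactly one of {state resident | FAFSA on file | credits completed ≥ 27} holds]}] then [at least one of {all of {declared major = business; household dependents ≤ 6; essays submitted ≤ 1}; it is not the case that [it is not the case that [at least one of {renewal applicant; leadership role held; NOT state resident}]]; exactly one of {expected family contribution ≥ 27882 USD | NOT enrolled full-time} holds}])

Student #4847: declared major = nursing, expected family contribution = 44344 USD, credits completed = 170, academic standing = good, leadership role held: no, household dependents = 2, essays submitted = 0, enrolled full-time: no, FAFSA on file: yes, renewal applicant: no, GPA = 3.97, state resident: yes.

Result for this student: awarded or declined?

Atomic conditions:
  academic standing ∈ {good, warning}: good is in the set → true
  enrolled full-time: no → false
  GPA between 1.59 and 1.99: 3.97 in [1.59, 1.99] is false
  state resident: yes → true
  FAFSA on file: yes → true
  credits completed ≥ 27: 170 ≥ 27 is true
  declared major = business: nursing == business is false
  household dependents ≤ 6: 2 ≤ 6 is true
  essays submitted ≤ 1: 0 ≤ 1 is true
  renewal applicant: no → false
  leadership role held: no → false
  NOT state resident: yes → false
  expected family contribution ≥ 27882 USD: 44344 ≥ 27882 is true
  NOT enrolled full-time: no → true
Combine:
[1.1] exactly-one(true, false, false) = true
[1.2.1] exactly-one(true, true, true) = false
[1.2] NOT false = true
[1] true AND true = true
[2.1] false AND true AND true = false
[2.2.1.1] false OR false OR false = false
[2.2.1] NOT false = true
[2.2] NOT true = false
[2.3] exactly-one(true, true) = false
[2] false OR false OR false = false
[root] true → false = false
Overall: false → declined

Declined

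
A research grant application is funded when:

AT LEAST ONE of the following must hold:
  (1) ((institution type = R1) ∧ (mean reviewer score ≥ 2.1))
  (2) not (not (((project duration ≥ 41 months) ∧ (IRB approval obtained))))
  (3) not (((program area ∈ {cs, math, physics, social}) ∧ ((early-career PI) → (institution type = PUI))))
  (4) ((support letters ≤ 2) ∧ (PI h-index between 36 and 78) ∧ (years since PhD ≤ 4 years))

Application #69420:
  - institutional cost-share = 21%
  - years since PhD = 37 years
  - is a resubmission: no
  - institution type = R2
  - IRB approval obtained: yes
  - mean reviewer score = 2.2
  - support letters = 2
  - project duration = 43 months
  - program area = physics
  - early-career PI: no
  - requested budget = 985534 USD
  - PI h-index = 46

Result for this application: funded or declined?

Atomic conditions:
  institution type = R1: R2 == R1 is false
  mean reviewer score ≥ 2.1: 2.2 ≥ 2.1 is true
  project duration ≥ 41 months: 43 ≥ 41 is true
  IRB approval obtained: yes → true
  program area ∈ {cs, math, physics, social}: physics is in the set → true
  early-career PI: no → false
  institution type = PUI: R2 == PUI is false
  support letters ≤ 2: 2 ≤ 2 is true
  PI h-index between 36 and 78: 46 in [36, 78] is true
  years since PhD ≤ 4 years: 37 ≤ 4 is false
Combine:
[1] false AND true = false
[2.1.1] true AND true = true
[2.1] NOT true = false
[2] NOT false = true
[3.1.2] false → false (antecedent false ⇒ implication holds) = true
[3.1] true AND true = true
[3] NOT true = false
[4] true AND true AND false = false
[root] false OR true OR false OR false = true
Overall: true → funded

Funded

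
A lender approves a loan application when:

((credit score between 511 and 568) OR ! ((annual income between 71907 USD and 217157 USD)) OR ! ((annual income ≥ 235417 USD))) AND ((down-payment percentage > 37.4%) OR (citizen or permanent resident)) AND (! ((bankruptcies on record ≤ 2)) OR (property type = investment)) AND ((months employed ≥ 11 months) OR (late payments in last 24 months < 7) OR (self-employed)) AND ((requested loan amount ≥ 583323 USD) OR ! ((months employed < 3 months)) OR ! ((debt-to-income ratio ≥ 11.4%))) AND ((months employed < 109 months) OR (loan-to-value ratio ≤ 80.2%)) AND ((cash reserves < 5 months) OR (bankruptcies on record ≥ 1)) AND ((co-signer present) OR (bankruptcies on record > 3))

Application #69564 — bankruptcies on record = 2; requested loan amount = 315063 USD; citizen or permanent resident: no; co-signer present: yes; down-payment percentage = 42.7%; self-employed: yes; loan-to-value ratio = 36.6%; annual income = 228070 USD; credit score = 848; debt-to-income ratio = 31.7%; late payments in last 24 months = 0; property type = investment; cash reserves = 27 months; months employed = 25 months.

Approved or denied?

Approved

Atomic conditions:
  credit score between 511 and 568: 848 in [511, 568] is false
  annual income between 71907 USD and 217157 USD: 228070 in [71907, 217157] is false
  annual income ≥ 235417 USD: 228070 ≥ 235417 is false
  down-payment percentage > 37.4%: 42.7 > 37.4 is true
  citizen or permanent resident: no → false
  bankruptcies on record ≤ 2: 2 ≤ 2 is true
  property type = investment: investment == investment is true
  months employed ≥ 11 months: 25 ≥ 11 is true
  late payments in last 24 months < 7: 0 < 7 is true
  self-employed: yes → true
  requested loan amount ≥ 583323 USD: 315063 ≥ 583323 is false
  months employed < 3 months: 25 < 3 is false
  debt-to-income ratio ≥ 11.4%: 31.7 ≥ 11.4 is true
  months employed < 109 months: 25 < 109 is true
  loan-to-value ratio ≤ 80.2%: 36.6 ≤ 80.2 is true
  cash reserves < 5 months: 27 < 5 is false
  bankruptcies on record ≥ 1: 2 ≥ 1 is true
  co-signer present: yes → true
  bankruptcies on record > 3: 2 > 3 is false
Combine:
[1.2] NOT false = true
[1.3] NOT false = true
[1] false OR true OR true = true
[2] true OR false = true
[3.1] NOT true = false
[3] false OR true = true
[4] true OR true OR true = true
[5.2] NOT false = true
[5.3] NOT true = false
[5] false OR true OR false = true
[6] true OR true = true
[7] false OR true = true
[8] true OR false = true
[root] true AND true AND true AND true AND true AND true AND true AND true = true
Overall: true → approved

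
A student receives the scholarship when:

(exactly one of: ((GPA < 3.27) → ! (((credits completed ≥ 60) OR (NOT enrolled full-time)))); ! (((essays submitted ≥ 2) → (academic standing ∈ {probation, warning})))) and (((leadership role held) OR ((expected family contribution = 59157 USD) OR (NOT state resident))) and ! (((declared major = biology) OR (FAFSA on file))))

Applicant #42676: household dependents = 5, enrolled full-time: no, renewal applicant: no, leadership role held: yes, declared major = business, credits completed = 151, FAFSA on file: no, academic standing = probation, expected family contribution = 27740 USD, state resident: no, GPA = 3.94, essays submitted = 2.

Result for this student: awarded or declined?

Atomic conditions:
  GPA < 3.27: 3.94 < 3.27 is false
  credits completed ≥ 60: 151 ≥ 60 is true
  NOT enrolled full-time: no → true
  essays submitted ≥ 2: 2 ≥ 2 is true
  academic standing ∈ {probation, warning}: probation is in the set → true
  leadership role held: yes → true
  expected family contribution = 59157 USD: 27740 == 59157 is false
  NOT state resident: no → true
  declared major = biology: business == biology is false
  FAFSA on file: no → false
Combine:
[1.1.2.1] true OR true = true
[1.1.2] NOT true = false
[1.1] false → false (antecedent false ⇒ implication holds) = true
[1.2.1] true → true = true
[1.2] NOT true = false
[1] exactly-one(true, false) = true
[2.1.2] false OR true = true
[2.1] true OR true = true
[2.2.1] false OR false = false
[2.2] NOT false = true
[2] true AND true = true
[root] true AND true = true
Overall: true → awarded

Awarded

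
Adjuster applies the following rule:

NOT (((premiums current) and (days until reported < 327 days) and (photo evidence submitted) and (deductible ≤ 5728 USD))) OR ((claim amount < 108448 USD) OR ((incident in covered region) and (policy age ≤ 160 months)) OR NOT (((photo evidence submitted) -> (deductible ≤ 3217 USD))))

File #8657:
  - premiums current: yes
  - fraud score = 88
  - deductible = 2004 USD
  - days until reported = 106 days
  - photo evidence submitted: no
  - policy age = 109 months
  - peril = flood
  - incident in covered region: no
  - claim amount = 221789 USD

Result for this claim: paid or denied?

Atomic conditions:
  premiums current: yes → true
  days until reported < 327 days: 106 < 327 is true
  photo evidence submitted: no → false
  deductible ≤ 5728 USD: 2004 ≤ 5728 is true
  claim amount < 108448 USD: 221789 < 108448 is false
  incident in covered region: no → false
  policy age ≤ 160 months: 109 ≤ 160 is true
  deductible ≤ 3217 USD: 2004 ≤ 3217 is true
Combine:
[1.1] true AND true AND false AND true = false
[1] NOT false = true
[2.2] false AND true = false
[2.3.1] false → true (antecedent false ⇒ implication holds) = true
[2.3] NOT true = false
[2] false OR false OR false = false
[root] true OR false = true
Overall: true → paid

Paid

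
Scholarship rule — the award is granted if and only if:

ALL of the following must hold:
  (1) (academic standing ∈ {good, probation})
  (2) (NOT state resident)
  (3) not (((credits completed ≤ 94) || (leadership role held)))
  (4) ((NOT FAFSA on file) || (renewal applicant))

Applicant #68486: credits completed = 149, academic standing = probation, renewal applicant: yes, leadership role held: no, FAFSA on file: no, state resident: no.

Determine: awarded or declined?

Atomic conditions:
  academic standing ∈ {good, probation}: probation is in the set → true
  NOT state resident: no → true
  credits completed ≤ 94: 149 ≤ 94 is false
  leadership role held: no → false
  NOT FAFSA on file: no → true
  renewal applicant: yes → true
Combine:
[3.1] false OR false = false
[3] NOT false = true
[4] true OR true = true
[root] true AND true AND true AND true = true
Overall: true → awarded

Awarded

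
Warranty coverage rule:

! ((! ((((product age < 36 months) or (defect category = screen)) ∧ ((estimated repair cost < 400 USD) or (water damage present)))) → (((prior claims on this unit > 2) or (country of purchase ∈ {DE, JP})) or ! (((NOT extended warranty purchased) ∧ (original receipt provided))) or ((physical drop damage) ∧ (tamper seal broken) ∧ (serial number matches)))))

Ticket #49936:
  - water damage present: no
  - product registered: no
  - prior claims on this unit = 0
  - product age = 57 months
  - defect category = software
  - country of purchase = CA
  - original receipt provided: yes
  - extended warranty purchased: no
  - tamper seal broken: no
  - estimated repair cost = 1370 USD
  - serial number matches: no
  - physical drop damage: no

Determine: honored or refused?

Atomic conditions:
  product age < 36 months: 57 < 36 is false
  defect category = screen: software == screen is false
  estimated repair cost < 400 USD: 1370 < 400 is false
  water damage present: no → false
  prior claims on this unit > 2: 0 > 2 is false
  country of purchase ∈ {DE, JP}: CA is not in the set → false
  NOT extended warranty purchased: no → true
  original receipt provided: yes → true
  physical drop damage: no → false
  tamper seal broken: no → false
  serial number matches: no → false
Combine:
[1.1.1.1] false OR false = false
[1.1.1.2] false OR false = false
[1.1.1] false AND false = false
[1.1] NOT false = true
[1.2.1] false OR false = false
[1.2.2.1] true AND true = true
[1.2.2] NOT true = false
[1.2.3] false AND false AND false = false
[1.2] false OR false OR false = false
[1] true → false = false
[root] NOT false = true
Overall: true → honored

Honored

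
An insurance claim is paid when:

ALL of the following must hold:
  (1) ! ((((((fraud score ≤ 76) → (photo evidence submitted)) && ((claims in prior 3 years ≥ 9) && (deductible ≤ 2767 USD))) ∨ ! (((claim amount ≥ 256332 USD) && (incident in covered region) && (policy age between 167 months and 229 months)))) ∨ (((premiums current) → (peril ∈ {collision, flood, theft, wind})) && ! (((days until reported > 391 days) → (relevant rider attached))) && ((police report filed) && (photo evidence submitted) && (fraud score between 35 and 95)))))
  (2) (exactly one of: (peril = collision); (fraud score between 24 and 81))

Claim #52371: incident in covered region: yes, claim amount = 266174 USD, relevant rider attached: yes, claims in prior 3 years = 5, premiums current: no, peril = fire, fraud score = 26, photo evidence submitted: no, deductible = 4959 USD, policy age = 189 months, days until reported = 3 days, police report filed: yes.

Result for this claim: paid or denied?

Atomic conditions:
  fraud score ≤ 76: 26 ≤ 76 is true
  photo evidence submitted: no → false
  claims in prior 3 years ≥ 9: 5 ≥ 9 is false
  deductible ≤ 2767 USD: 4959 ≤ 2767 is false
  claim amount ≥ 256332 USD: 266174 ≥ 256332 is true
  incident in covered region: yes → true
  policy age between 167 months and 229 months: 189 in [167, 229] is true
  premiums current: no → false
  peril ∈ {collision, flood, theft, wind}: fire is not in the set → false
  days until reported > 391 days: 3 > 391 is false
  relevant rider attached: yes → true
  police report filed: yes → true
  fraud score between 35 and 95: 26 in [35, 95] is false
  peril = collision: fire == collision is false
  fraud score between 24 and 81: 26 in [24, 81] is true
Combine:
[1.1.1.1.1] true → false = false
[1.1.1.1.2] false AND false = false
[1.1.1.1] false AND false = false
[1.1.1.2.1] true AND true AND true = true
[1.1.1.2] NOT true = false
[1.1.1] false OR false = false
[1.1.2.1] false → false (antecedent false ⇒ implication holds) = true
[1.1.2.2.1] false → true (antecedent false ⇒ implication holds) = true
[1.1.2.2] NOT true = false
[1.1.2.3] true AND false AND false = false
[1.1.2] true AND false AND false = false
[1.1] false OR false = false
[1] NOT false = true
[2] exactly-one(false, true) = true
[root] true AND true = true
Overall: true → paid

Paid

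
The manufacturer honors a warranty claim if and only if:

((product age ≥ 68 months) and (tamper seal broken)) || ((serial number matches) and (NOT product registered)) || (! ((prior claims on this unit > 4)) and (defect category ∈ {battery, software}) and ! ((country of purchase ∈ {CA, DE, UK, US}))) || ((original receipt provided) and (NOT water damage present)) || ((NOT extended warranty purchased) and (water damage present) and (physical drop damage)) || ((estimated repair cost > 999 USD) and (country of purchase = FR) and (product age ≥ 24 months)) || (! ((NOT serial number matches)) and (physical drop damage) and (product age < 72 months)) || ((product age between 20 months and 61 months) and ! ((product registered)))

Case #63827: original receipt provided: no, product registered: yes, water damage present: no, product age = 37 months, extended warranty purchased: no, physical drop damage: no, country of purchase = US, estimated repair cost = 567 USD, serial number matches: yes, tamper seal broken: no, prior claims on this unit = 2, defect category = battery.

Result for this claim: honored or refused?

Atomic conditions:
  product age ≥ 68 months: 37 ≥ 68 is false
  tamper seal broken: no → false
  serial number matches: yes → true
  NOT product registered: yes → false
  prior claims on this unit > 4: 2 > 4 is false
  defect category ∈ {battery, software}: battery is in the set → true
  country of purchase ∈ {CA, DE, UK, US}: US is in the set → true
  original receipt provided: no → false
  NOT water damage present: no → true
  NOT extended warranty purchased: no → true
  water damage present: no → false
  physical drop damage: no → false
  estimated repair cost > 999 USD: 567 > 999 is false
  country of purchase = FR: US == FR is false
  product age ≥ 24 months: 37 ≥ 24 is true
  NOT serial number matches: yes → false
  product age < 72 months: 37 < 72 is true
  product age between 20 months and 61 months: 37 in [20, 61] is true
  product registered: yes → true
Combine:
[1] false AND false = false
[2] true AND false = false
[3.1] NOT false = true
[3.3] NOT true = false
[3] true AND true AND false = false
[4] false AND true = false
[5] true AND false AND false = false
[6] false AND false AND true = false
[7.1] NOT false = true
[7] true AND false AND true = false
[8.2] NOT true = false
[8] true AND false = false
[root] false OR false OR false OR false OR false OR false OR false OR false = false
Overall: false → refused

Refused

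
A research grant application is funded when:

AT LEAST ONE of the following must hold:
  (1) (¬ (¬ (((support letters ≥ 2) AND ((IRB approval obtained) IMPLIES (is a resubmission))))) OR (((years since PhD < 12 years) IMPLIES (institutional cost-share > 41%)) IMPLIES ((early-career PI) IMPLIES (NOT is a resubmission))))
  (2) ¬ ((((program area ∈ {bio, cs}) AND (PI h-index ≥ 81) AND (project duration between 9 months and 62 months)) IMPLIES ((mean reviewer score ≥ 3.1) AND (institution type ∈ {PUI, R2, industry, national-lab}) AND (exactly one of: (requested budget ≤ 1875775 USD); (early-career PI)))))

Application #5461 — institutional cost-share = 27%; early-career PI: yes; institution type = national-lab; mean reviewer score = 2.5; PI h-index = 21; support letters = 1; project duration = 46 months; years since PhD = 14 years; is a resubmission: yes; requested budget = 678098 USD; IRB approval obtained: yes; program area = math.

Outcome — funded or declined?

Atomic conditions:
  support letters ≥ 2: 1 ≥ 2 is false
  IRB approval obtained: yes → true
  is a resubmission: yes → true
  years since PhD < 12 years: 14 < 12 is false
  institutional cost-share > 41%: 27 > 41 is false
  early-career PI: yes → true
  NOT is a resubmission: yes → false
  program area ∈ {bio, cs}: math is not in the set → false
  PI h-index ≥ 81: 21 ≥ 81 is false
  project duration between 9 months and 62 months: 46 in [9, 62] is true
  mean reviewer score ≥ 3.1: 2.5 ≥ 3.1 is false
  institution type ∈ {PUI, R2, industry, national-lab}: national-lab is in the set → true
  requested budget ≤ 1875775 USD: 678098 ≤ 1875775 is true
Combine:
[1.1.1.1.2] true → true = true
[1.1.1.1] false AND true = false
[1.1.1] NOT false = true
[1.1] NOT true = false
[1.2.1] false → false (antecedent false ⇒ implication holds) = true
[1.2.2] true → false = false
[1.2] true → false = false
[1] false OR false = false
[2.1.1] false AND false AND true = false
[2.1.2.3] exactly-one(true, true) = false
[2.1.2] false AND true AND false = false
[2.1] false → false (antecedent false ⇒ implication holds) = true
[2] NOT true = false
[root] false OR false = false
Overall: false → declined

Declined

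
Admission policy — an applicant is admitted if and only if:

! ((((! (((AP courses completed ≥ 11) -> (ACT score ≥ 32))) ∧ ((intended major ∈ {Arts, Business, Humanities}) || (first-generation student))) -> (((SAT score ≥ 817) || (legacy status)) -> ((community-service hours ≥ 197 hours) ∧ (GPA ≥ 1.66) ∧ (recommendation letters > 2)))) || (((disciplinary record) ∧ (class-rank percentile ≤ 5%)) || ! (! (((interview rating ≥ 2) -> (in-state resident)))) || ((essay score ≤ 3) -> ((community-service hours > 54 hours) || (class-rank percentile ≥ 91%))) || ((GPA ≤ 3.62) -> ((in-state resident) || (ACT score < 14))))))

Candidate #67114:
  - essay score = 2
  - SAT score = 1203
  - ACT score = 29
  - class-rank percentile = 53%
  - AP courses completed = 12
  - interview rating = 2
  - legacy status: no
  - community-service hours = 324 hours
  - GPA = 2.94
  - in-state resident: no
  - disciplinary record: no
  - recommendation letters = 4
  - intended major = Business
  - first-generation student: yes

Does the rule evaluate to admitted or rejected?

Atomic conditions:
  AP courses completed ≥ 11: 12 ≥ 11 is true
  ACT score ≥ 32: 29 ≥ 32 is false
  intended major ∈ {Arts, Business, Humanities}: Business is in the set → true
  first-generation student: yes → true
  SAT score ≥ 817: 1203 ≥ 817 is true
  legacy status: no → false
  community-service hours ≥ 197 hours: 324 ≥ 197 is true
  GPA ≥ 1.66: 2.94 ≥ 1.66 is true
  recommendation letters > 2: 4 > 2 is true
  disciplinary record: no → false
  class-rank percentile ≤ 5%: 53 ≤ 5 is false
  interview rating ≥ 2: 2 ≥ 2 is true
  in-state resident: no → false
  essay score ≤ 3: 2 ≤ 3 is true
  community-service hours > 54 hours: 324 > 54 is true
  class-rank percentile ≥ 91%: 53 ≥ 91 is false
  GPA ≤ 3.62: 2.94 ≤ 3.62 is true
  ACT score < 14: 29 < 14 is false
Combine:
[1.1.1.1.1] true → false = false
[1.1.1.1] NOT false = true
[1.1.1.2] true OR true = true
[1.1.1] true AND true = true
[1.1.2.1] true OR false = true
[1.1.2.2] true AND true AND true = true
[1.1.2] true → true = true
[1.1] true → true = true
[1.2.1] false AND false = false
[1.2.2.1.1] true → false = false
[1.2.2.1] NOT false = true
[1.2.2] NOT true = false
[1.2.3.2] true OR false = true
[1.2.3] true → true = true
[1.2.4.2] false OR false = false
[1.2.4] true → false = false
[1.2] false OR false OR true OR false = true
[1] true OR true = true
[root] NOT true = false
Overall: false → rejected

Rejected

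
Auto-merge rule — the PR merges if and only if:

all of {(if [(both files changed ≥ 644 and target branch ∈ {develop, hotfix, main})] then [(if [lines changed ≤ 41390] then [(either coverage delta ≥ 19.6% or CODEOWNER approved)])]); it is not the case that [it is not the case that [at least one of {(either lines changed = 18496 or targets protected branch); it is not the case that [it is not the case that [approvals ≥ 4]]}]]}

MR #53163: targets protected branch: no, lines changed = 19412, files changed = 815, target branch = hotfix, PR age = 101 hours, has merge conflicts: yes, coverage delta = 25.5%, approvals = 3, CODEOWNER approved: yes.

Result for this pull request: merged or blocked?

Atomic conditions:
  files changed ≥ 644: 815 ≥ 644 is true
  target branch ∈ {develop, hotfix, main}: hotfix is in the set → true
  lines changed ≤ 41390: 19412 ≤ 41390 is true
  coverage delta ≥ 19.6%: 25.5 ≥ 19.6 is true
  CODEOWNER approved: yes → true
  lines changed = 18496: 19412 == 18496 is false
  targets protected branch: no → false
  approvals ≥ 4: 3 ≥ 4 is false
Combine:
[1.1] true AND true = true
[1.2.2] true OR true = true
[1.2] true → true = true
[1] true → true = true
[2.1.1.1] false OR false = false
[2.1.1.2.1] NOT false = true
[2.1.1.2] NOT true = false
[2.1.1] false OR false = false
[2.1] NOT false = true
[2] NOT true = false
[root] true AND false = false
Overall: false → blocked

Blocked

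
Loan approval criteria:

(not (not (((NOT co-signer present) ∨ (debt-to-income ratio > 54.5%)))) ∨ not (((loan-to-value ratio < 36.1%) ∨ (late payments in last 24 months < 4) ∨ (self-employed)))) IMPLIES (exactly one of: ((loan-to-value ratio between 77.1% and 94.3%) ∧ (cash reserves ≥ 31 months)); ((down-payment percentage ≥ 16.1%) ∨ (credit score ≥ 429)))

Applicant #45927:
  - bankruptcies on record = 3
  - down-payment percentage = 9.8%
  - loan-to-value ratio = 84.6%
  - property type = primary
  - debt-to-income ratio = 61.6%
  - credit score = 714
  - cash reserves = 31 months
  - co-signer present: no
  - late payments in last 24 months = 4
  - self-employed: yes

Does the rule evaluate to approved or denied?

Denied

Atomic conditions:
  NOT co-signer present: no → true
  debt-to-income ratio > 54.5%: 61.6 > 54.5 is true
  loan-to-value ratio < 36.1%: 84.6 < 36.1 is false
  late payments in last 24 months < 4: 4 < 4 is false
  self-employed: yes → true
  loan-to-value ratio between 77.1% and 94.3%: 84.6 in [77.1, 94.3] is true
  cash reserves ≥ 31 months: 31 ≥ 31 is true
  down-payment percentage ≥ 16.1%: 9.8 ≥ 16.1 is false
  credit score ≥ 429: 714 ≥ 429 is true
Combine:
[1.1.1.1] true OR true = true
[1.1.1] NOT true = false
[1.1] NOT false = true
[1.2.1] false OR false OR true = true
[1.2] NOT true = false
[1] true OR false = true
[2.1] true AND true = true
[2.2] false OR true = true
[2] exactly-one(true, true) = false
[root] true → false = false
Overall: false → denied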